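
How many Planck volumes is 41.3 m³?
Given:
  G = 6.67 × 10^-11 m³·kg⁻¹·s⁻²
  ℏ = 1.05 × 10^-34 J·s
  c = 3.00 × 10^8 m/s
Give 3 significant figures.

Planck volume: V_P = (ℏG/c³)^(3/2) = 4.18 × 10^-105 m³.
41.3 / 4.18 × 10^-105 = 9.89 × 10^105

9.89 × 10^105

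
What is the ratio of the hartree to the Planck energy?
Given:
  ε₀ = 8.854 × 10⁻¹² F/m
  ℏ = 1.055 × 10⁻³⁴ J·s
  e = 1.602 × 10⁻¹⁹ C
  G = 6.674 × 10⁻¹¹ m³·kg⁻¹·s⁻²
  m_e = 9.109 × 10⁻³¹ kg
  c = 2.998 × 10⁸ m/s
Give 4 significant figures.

2.225 × 10⁻²⁷

hartree: E_h = m_e e⁴/(4πε₀ℏ)² = 4.354 × 10⁻¹⁸ J
Planck energy: E_P = √(ℏc⁵/G) = 1.957 × 10⁹ J
ratio = 4.354 × 10⁻¹⁸ / 1.957 × 10⁹ = 2.225 × 10⁻²⁷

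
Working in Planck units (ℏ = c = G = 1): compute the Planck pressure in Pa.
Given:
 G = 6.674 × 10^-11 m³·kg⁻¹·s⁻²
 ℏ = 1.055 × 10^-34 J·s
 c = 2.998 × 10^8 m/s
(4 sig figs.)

The unique combination of the constants set to 1 with dimensions of pressure is p_P = c⁷/(ℏG²).
  = 2.177 × 10^59 / 4.699 × 10^-55
  = 4.632 × 10^113 Pa

4.632 × 10^113 Pa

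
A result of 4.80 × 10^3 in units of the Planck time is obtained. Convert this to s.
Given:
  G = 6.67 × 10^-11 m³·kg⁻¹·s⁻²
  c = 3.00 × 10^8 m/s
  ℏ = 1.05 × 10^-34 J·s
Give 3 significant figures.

One Planck time: t_P = √(ℏG/c⁵) = 5.37 × 10^-44 s.
4.80 × 10^3 × 5.37 × 10^-44 s = 2.58 × 10^-40 s

2.58 × 10^-40 s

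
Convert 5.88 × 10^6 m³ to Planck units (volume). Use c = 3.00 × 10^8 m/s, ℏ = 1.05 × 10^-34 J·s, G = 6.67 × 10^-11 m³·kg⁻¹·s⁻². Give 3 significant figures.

1.41 × 10^111

Planck volume: V_P = (ℏG/c³)^(3/2) = 4.18 × 10^-105 m³.
5.88 × 10^6 / 4.18 × 10^-105 = 1.41 × 10^111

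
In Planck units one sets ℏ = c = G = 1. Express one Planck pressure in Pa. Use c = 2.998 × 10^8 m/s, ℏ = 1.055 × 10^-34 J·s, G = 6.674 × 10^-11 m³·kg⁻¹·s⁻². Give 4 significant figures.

p_P = c⁷/(ℏG²)
  = 2.177 × 10^59 / 4.699 × 10^-55
  = 4.632 × 10^113 Pa

4.632 × 10^113 Pa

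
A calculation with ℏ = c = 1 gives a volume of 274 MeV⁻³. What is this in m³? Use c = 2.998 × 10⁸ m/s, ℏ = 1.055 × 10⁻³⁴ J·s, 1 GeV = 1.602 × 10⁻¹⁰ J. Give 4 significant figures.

2.109 × 10⁻³⁶ m³

Volume is [L]³ = [E]⁻³·(ℏc)³.
1 GeV⁻³ → (ℏc)³ × (1 GeV in J)⁻³ = 7.696 × 10⁻⁴⁸ m³.
Convert the energy scale: 274 MeV⁻³ = 2.74 × 10¹¹ GeV⁻³.
Result: 2.74 × 10¹¹ × 7.696 × 10⁻⁴⁸ = 2.109 × 10⁻³⁶ m³.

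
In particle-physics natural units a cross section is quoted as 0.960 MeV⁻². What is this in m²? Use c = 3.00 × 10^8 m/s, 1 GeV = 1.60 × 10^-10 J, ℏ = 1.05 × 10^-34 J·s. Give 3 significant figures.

3.72 × 10^-26 m²

Area is [L]² = [E]⁻²·(ℏc)²; restore (ℏc)².
1 GeV⁻² → (ℏc)² × (1 GeV in J)⁻² = 3.88 × 10^-32 m².
Convert the energy scale: 0.960 MeV⁻² = 9.60 × 10^5 GeV⁻².
Result: 9.60 × 10^5 × 3.88 × 10^-32 = 3.72 × 10^-26 m².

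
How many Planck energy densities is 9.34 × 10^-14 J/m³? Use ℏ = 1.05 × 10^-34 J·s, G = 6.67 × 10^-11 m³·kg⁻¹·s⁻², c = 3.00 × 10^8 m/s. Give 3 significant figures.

1.99 × 10^-127

Planck energy density: u_P = c⁷/(ℏG²) = 4.68 × 10^113 J/m³.
9.34 × 10^-14 / 4.68 × 10^113 = 1.99 × 10^-127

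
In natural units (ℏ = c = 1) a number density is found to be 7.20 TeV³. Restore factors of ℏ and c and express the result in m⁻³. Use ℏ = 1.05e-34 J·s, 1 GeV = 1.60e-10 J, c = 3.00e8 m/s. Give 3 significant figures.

9.44e56 m⁻³

Number density is [L]⁻³ = [E]³/(ℏc)³.
1 GeV³ → 1/(ℏc)³ × (1 GeV in J)³ = 1.31e47 m⁻³.
Convert the energy scale: 7.20 TeV³ = 7.20e9 GeV³.
Result: 7.20e9 × 1.31e47 = 9.44e56 m⁻³.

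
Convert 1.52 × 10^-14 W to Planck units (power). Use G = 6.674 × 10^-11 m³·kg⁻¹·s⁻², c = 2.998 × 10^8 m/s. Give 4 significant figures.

4.189 × 10^-67

Planck power: P_P = c⁵/G = 3.629 × 10^52 W.
1.52 × 10^-14 / 3.629 × 10^52 = 4.189 × 10^-67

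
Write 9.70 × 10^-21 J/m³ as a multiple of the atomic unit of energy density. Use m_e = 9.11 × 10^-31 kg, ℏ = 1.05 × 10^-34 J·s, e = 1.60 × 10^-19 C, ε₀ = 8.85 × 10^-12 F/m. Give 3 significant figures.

atomic unit of energy density: u_au = E_h/a₀³ = m_e⁴e¹⁰/((4πε₀)⁵ℏ⁸) = 3.01 × 10^13 J/m³.
9.70 × 10^-21 / 3.01 × 10^13 = 3.22 × 10^-34

3.22 × 10^-34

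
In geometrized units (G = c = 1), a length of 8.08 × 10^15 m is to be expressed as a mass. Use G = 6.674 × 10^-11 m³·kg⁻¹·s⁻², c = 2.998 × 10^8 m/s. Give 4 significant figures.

Length → mass via c²/G.
8.08 × 10^15 m × (c²/G) = 1.088 × 10^43 kg

1.088 × 10^43 kg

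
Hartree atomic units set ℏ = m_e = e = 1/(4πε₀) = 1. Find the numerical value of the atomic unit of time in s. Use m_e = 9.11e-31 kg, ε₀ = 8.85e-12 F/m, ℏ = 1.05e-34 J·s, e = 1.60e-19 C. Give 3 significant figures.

Dimensional analysis gives τ_au = (4πε₀)²ℏ³/(m_e e⁴).
E_h = 4.38e-18 J
ℏ/E_h = 2.40e-17 s

2.40e-17 s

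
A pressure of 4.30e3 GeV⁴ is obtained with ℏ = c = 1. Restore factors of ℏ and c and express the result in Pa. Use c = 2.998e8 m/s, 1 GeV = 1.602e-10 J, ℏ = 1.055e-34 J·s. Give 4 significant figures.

Pressure is [E]/[L]³ = [E]⁴/(ℏc)³.
1 GeV⁴ → 1/(ℏc)³ × (1 GeV in J)⁴ = 2.082e37 Pa.
Result: 4.30e3 × 2.082e37 = 8.951e40 Pa.

8.951e40 Pa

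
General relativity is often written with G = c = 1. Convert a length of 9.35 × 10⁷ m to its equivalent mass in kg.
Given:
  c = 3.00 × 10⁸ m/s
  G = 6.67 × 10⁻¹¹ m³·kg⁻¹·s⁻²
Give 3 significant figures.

Length → mass via c²/G.
9.35 × 10⁷ m × (c²/G) = 1.26 × 10³⁵ kg

1.26 × 10³⁵ kg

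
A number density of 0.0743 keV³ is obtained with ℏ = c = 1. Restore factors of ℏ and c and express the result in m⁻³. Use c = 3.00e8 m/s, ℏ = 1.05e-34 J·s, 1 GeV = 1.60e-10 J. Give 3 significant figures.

9.74e27 m⁻³

Number density is [L]⁻³ = [E]³/(ℏc)³.
1 GeV³ → 1/(ℏc)³ × (1 GeV in J)³ = 1.31e47 m⁻³.
Convert the energy scale: 0.0743 keV³ = 7.43e-20 GeV³.
Result: 7.43e-20 × 1.31e47 = 9.74e27 m⁻³.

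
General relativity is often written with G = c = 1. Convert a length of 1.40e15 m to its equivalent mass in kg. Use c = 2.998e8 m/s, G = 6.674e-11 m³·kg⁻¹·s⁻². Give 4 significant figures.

Length → mass via c²/G.
1.40e15 m × (c²/G) = 1.885e42 kg

1.885e42 kg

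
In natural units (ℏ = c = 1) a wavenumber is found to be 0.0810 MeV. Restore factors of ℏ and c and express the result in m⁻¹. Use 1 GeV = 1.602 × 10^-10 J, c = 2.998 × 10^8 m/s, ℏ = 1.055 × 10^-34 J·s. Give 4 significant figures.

4.103 × 10^11 m⁻¹

Inverse length is [E]/(ℏc).
1 GeV → 1/(ℏc) × (1 GeV in J) = 5.065 × 10^15 m⁻¹.
Convert the energy scale: 0.0810 MeV = 8.10 × 10^-5 GeV.
Result: 8.10 × 10^-5 × 5.065 × 10^15 = 4.103 × 10^11 m⁻¹.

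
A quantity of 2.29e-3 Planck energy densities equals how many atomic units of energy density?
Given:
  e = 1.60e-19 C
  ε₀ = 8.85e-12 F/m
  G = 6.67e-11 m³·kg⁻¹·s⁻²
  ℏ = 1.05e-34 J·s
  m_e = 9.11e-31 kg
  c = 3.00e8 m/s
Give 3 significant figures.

Planck energy density: u_P = c⁷/(ℏG²) = 4.68e113 J/m³
atomic unit of energy density: u_au = E_h/a₀³ = m_e⁴e¹⁰/((4πε₀)⁵ℏ⁸) = 3.01e13 J/m³
2.29e-3 × 4.68e113 / 3.01e13 = 3.56e97

3.56e97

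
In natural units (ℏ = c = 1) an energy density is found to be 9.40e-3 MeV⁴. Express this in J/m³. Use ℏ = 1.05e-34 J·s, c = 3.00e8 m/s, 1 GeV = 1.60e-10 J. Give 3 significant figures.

[E]/[L]³ = [E]⁴/(ℏc)³; restore (ℏc)⁻³.
1 GeV⁴ → 1/(ℏc)³ × (1 GeV in J)⁴ = 2.10e37 J/m³.
Convert the energy scale: 9.40e-3 MeV⁴ = 9.40e-15 GeV⁴.
Result: 9.40e-15 × 2.10e37 = 1.97e23 J/m³.

1.97e23 J/m³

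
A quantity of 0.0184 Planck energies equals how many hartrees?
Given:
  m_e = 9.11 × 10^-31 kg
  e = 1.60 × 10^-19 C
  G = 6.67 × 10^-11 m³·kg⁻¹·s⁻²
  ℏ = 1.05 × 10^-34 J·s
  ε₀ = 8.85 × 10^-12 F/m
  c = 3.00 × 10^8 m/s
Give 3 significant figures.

Planck energy: E_P = √(ℏc⁵/G) = 1.96 × 10^9 J
hartree: E_h = m_e e⁴/(4πε₀ℏ)² = 4.38 × 10^-18 J
0.0184 × 1.96 × 10^9 / 4.38 × 10^-18 = 8.22 × 10^24

8.22 × 10^24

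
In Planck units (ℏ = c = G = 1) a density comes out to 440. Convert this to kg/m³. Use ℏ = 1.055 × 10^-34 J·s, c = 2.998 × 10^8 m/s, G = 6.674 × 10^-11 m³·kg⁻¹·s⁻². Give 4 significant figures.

2.268 × 10^99 kg/m³

One Planck density: ρ_P = c⁵/(ℏG²) = 5.154 × 10^96 kg/m³.
440 × 5.154 × 10^96 kg/m³ = 2.268 × 10^99 kg/m³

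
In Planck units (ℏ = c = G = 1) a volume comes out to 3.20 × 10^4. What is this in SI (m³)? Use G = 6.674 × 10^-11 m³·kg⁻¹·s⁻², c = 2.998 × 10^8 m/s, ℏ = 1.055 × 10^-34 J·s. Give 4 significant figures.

1.352 × 10^-100 m³

One Planck volume: V_P = (ℏG/c³)^(3/2) = 4.224 × 10^-105 m³.
3.20 × 10^4 × 4.224 × 10^-105 m³ = 1.352 × 10^-100 m³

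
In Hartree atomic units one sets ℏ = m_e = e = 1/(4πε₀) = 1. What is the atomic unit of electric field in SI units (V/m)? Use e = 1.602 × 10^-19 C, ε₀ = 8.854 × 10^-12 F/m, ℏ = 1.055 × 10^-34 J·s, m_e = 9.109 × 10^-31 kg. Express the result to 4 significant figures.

5.131 × 10^11 V/m

E_au = E_h/(e a₀) = m_e²e⁵/((4πε₀)³ℏ⁴)
E_h = 4.354 × 10^-18 J
a₀ = 5.297 × 10^-11 m
E_h/(e·a₀) = 5.131 × 10^11 V/m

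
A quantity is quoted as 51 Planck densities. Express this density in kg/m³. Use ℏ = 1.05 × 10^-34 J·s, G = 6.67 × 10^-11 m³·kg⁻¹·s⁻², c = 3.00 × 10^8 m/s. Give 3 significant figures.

One Planck density: ρ_P = c⁵/(ℏG²) = 5.20 × 10^96 kg/m³.
51 × 5.20 × 10^96 kg/m³ = 2.65 × 10^98 kg/m³

2.65 × 10^98 kg/m³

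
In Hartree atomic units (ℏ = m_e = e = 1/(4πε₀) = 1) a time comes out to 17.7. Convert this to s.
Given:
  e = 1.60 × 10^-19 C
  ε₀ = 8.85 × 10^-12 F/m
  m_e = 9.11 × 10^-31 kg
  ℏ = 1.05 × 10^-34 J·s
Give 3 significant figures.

4.24 × 10^-16 s

One atomic unit of time: τ_au = (4πε₀)²ℏ³/(m_e e⁴) = 2.40 × 10^-17 s.
17.7 × 2.40 × 10^-17 s = 4.24 × 10^-16 s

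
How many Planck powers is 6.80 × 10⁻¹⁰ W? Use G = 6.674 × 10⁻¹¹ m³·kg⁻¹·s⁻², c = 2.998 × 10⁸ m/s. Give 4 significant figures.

1.874 × 10⁻⁶²

Planck power: P_P = c⁵/G = 3.629 × 10⁵² W.
6.80 × 10⁻¹⁰ / 3.629 × 10⁵² = 1.874 × 10⁻⁶²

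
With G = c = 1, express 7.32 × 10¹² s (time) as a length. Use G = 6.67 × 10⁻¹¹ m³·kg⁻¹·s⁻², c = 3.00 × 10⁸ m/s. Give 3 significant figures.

2.20 × 10²¹ m

Time → length via c.
7.32 × 10¹² s × (c) = 2.20 × 10²¹ m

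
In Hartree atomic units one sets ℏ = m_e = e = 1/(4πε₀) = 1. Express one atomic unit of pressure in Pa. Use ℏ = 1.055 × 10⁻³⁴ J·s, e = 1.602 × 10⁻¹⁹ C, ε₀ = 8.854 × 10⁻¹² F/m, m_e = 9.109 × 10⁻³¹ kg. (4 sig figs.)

P_au = E_h/a₀³ = m_e⁴e¹⁰/((4πε₀)⁵ℏ⁸)
E_h = 4.354 × 10⁻¹⁸ J
a₀ = 5.297 × 10⁻¹¹ m
E_h/a₀³ = 2.929 × 10¹³ Pa

2.929 × 10¹³ Pa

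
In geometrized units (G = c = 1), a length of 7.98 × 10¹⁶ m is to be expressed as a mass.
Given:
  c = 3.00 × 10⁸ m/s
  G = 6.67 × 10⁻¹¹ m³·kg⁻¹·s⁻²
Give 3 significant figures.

Length → mass via c²/G.
7.98 × 10¹⁶ m × (c²/G) = 1.08 × 10⁴⁴ kg

1.08 × 10⁴⁴ kg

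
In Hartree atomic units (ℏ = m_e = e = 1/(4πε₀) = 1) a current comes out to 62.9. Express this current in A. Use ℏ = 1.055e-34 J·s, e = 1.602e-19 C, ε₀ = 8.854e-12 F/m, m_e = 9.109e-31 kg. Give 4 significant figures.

0.4159 A

One atomic unit of electric current: I_au = e E_h/ℏ = m_e e⁵/((4πε₀)²ℏ³) = 6.612e-3 A.
62.9 × 6.612e-3 A = 0.4159 A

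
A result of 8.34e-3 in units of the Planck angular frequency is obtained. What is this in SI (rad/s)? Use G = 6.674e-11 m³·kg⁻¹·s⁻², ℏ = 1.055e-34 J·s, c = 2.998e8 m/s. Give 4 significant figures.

1.547e41 rad/s

One Planck angular frequency: ω_P = √(c⁵/(ℏG)) = 1.855e43 rad/s.
8.34e-3 × 1.855e43 rad/s = 1.547e41 rad/s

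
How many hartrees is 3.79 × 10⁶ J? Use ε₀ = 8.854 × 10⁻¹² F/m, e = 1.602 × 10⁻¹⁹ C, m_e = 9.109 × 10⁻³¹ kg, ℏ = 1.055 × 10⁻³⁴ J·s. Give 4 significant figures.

8.704 × 10²³

hartree: E_h = m_e e⁴/(4πε₀ℏ)² = 4.354 × 10⁻¹⁸ J.
3.79 × 10⁶ / 4.354 × 10⁻¹⁸ = 8.704 × 10²³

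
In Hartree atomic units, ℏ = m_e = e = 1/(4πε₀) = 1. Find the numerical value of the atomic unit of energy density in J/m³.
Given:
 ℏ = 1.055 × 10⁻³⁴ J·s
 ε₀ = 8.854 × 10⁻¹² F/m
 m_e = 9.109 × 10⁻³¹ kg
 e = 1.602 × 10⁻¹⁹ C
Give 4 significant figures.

2.929 × 10¹³ J/m³

The unique combination of the constants set to 1 with dimensions of energy density is u_au = E_h/a₀³ = m_e⁴e¹⁰/((4πε₀)⁵ℏ⁸).
E_h = 4.354 × 10⁻¹⁸ J
a₀ = 5.297 × 10⁻¹¹ m
E_h/a₀³ = 2.929 × 10¹³ J/m³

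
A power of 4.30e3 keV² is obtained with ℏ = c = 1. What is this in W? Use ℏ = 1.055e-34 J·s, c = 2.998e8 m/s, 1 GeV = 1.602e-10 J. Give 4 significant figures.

Power is [E]/[T] = [E]²/ℏ.
1 GeV² → 1/ℏ × (1 GeV in J)² = 2.433e14 W.
Convert the energy scale: 4.30e3 keV² = 4.30e-9 GeV².
Result: 4.30e-9 × 2.433e14 = 1.046e6 W.

1.046e6 W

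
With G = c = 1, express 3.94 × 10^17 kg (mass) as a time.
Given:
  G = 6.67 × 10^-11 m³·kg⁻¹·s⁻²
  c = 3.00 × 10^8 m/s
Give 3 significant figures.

Mass → time via G/c³.
3.94 × 10^17 kg × (G/c³) = 9.73 × 10^-19 s

9.73 × 10^-19 s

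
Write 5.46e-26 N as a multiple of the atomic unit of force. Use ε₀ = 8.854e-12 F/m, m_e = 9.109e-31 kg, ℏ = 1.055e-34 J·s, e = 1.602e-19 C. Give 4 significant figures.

6.643e-19

atomic unit of force: F_au = E_h/a₀ = m_e²e⁶/((4πε₀)³ℏ⁴) = 8.220e-8 N.
5.46e-26 / 8.220e-8 = 6.643e-19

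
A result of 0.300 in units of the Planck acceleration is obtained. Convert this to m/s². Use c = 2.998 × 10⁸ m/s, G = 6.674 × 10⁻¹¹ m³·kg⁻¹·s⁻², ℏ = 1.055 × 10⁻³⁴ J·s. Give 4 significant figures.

1.668 × 10⁵¹ m/s²

One Planck acceleration: a_P = √(c⁷/(ℏG)) = 5.560 × 10⁵¹ m/s².
0.300 × 5.560 × 10⁵¹ m/s² = 1.668 × 10⁵¹ m/s²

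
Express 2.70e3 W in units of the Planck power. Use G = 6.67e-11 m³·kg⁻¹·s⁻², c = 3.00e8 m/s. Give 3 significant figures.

Planck power: P_P = c⁵/G = 3.64e52 W.
2.70e3 / 3.64e52 = 7.41e-50

7.41e-50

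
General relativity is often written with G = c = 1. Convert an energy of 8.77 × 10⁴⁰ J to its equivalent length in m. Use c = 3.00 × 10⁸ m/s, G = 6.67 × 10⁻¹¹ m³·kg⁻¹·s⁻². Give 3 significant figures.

7.22 × 10⁻⁴ m

Energy → length via G/c⁴.
8.77 × 10⁴⁰ J × (G/c⁴) = 7.22 × 10⁻⁴ m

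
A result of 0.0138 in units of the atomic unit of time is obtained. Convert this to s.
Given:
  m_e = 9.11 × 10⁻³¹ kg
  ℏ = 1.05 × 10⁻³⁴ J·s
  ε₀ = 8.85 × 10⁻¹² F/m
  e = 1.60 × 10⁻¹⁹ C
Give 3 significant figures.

3.31 × 10⁻¹⁹ s

One atomic unit of time: τ_au = (4πε₀)²ℏ³/(m_e e⁴) = 2.40 × 10⁻¹⁷ s.
0.0138 × 2.40 × 10⁻¹⁷ s = 3.31 × 10⁻¹⁹ s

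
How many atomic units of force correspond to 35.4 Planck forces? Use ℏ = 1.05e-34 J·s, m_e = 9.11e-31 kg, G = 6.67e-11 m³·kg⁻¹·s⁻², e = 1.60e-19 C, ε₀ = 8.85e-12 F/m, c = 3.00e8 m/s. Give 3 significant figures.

Planck force: F_P = c⁴/G = 1.21e44 N
atomic unit of force: F_au = E_h/a₀ = m_e²e⁶/((4πε₀)³ℏ⁴) = 8.33e-8 N
35.4 × 1.21e44 / 8.33e-8 = 5.16e52

5.16e52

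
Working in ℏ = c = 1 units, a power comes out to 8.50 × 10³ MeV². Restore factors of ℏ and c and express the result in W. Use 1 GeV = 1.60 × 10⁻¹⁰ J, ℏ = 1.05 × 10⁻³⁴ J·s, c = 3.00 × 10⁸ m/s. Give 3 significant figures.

Power is [E]/[T] = [E]²/ℏ.
1 GeV² → 1/ℏ × (1 GeV in J)² = 2.44 × 10¹⁴ W.
Convert the energy scale: 8.50 × 10³ MeV² = 8.50 × 10⁻³ GeV².
Result: 8.50 × 10⁻³ × 2.44 × 10¹⁴ = 2.07 × 10¹² W.

2.07 × 10¹² W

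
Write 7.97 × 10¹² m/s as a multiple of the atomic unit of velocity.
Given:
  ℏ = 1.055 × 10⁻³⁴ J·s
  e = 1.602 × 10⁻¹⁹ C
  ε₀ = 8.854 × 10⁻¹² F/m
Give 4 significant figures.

atomic unit of velocity: v_au = e²/(4πε₀ℏ) = 2.186 × 10⁶ m/s.
7.97 × 10¹² / 2.186 × 10⁶ = 3.645 × 10⁶

3.645 × 10⁶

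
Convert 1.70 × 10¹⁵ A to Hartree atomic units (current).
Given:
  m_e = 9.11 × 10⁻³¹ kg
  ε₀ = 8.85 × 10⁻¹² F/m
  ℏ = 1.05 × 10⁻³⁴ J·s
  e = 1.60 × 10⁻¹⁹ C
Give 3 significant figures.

atomic unit of electric current: I_au = e E_h/ℏ = m_e e⁵/((4πε₀)²ℏ³) = 6.67 × 10⁻³ A.
1.70 × 10¹⁵ / 6.67 × 10⁻³ = 2.55 × 10¹⁷

2.55 × 10¹⁷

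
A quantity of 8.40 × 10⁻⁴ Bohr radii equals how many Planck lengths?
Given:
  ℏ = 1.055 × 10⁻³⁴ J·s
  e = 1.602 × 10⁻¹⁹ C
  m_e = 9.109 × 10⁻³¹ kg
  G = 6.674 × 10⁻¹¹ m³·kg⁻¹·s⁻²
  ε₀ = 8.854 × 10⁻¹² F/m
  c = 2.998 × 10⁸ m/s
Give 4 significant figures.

Bohr radius: a₀ = 4πε₀ℏ²/(m_e e²) = 5.297 × 10⁻¹¹ m
Planck length: ℓ_P = √(ℏG/c³) = 1.616 × 10⁻³⁵ m
8.40 × 10⁻⁴ × 5.297 × 10⁻¹¹ / 1.616 × 10⁻³⁵ = 2.753 × 10²¹

2.753 × 10²¹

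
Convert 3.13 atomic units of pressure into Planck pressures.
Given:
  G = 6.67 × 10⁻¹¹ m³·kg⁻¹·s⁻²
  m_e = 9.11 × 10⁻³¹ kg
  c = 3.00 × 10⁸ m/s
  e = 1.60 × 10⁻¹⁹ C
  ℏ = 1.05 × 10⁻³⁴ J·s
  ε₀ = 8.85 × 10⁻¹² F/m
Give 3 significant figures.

2.01 × 10⁻¹⁰⁰

atomic unit of pressure: P_au = E_h/a₀³ = m_e⁴e¹⁰/((4πε₀)⁵ℏ⁸) = 3.01 × 10¹³ Pa
Planck pressure: p_P = c⁷/(ℏG²) = 4.68 × 10¹¹³ Pa
3.13 × 3.01 × 10¹³ / 4.68 × 10¹¹³ = 2.01 × 10⁻¹⁰⁰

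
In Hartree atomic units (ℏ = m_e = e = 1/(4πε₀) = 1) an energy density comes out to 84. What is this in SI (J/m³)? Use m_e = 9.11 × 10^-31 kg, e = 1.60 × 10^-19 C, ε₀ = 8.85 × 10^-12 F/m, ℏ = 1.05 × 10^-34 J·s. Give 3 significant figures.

2.53 × 10^15 J/m³

One atomic unit of energy density: u_au = E_h/a₀³ = m_e⁴e¹⁰/((4πε₀)⁵ℏ⁸) = 3.01 × 10^13 J/m³.
84 × 3.01 × 10^13 J/m³ = 2.53 × 10^15 J/m³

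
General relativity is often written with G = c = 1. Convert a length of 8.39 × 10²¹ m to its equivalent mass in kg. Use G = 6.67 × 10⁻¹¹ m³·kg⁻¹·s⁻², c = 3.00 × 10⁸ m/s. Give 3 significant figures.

Length → mass via c²/G.
8.39 × 10²¹ m × (c²/G) = 1.13 × 10⁴⁹ kg

1.13 × 10⁴⁹ kg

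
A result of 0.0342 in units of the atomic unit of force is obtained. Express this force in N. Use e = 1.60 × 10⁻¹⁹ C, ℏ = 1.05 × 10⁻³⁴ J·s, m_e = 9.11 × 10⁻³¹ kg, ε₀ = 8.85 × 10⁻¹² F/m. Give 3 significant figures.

One atomic unit of force: F_au = E_h/a₀ = m_e²e⁶/((4πε₀)³ℏ⁴) = 8.33 × 10⁻⁸ N.
0.0342 × 8.33 × 10⁻⁸ N = 2.85 × 10⁻⁹ N

2.85 × 10⁻⁹ N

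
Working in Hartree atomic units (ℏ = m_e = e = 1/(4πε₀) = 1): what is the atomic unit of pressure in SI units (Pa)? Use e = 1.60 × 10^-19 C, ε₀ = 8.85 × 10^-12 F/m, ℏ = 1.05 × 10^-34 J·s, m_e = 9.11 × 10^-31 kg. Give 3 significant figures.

From ℏ = m_e = e = 1/(4πε₀) = 1 the pressure scale is P_au = E_h/a₀³ = m_e⁴e¹⁰/((4πε₀)⁵ℏ⁸).
E_h = 4.38 × 10^-18 J
a₀ = 5.26 × 10^-11 m
E_h/a₀³ = 3.01 × 10^13 Pa

3.01 × 10^13 Pa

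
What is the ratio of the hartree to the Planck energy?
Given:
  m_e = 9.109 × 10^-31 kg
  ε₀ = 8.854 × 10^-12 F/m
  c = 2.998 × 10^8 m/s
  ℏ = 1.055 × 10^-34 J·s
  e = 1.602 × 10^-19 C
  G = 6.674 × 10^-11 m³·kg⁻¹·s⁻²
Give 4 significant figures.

2.225 × 10^-27

hartree: E_h = m_e e⁴/(4πε₀ℏ)² = 4.354 × 10^-18 J
Planck energy: E_P = √(ℏc⁵/G) = 1.957 × 10^9 J
ratio = 4.354 × 10^-18 / 1.957 × 10^9 = 2.225 × 10^-27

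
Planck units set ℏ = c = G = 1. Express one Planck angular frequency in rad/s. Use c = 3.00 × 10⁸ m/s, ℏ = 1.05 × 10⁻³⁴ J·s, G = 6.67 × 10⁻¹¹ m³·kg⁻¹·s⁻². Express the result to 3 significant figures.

1.86 × 10⁴³ rad/s

The unique combination of the constants set to 1 with dimensions of angular frequency is ω_P = √(c⁵/(ℏG)).
  = √(3.47 × 10⁸⁶)
  = 1.86 × 10⁴³ rad/s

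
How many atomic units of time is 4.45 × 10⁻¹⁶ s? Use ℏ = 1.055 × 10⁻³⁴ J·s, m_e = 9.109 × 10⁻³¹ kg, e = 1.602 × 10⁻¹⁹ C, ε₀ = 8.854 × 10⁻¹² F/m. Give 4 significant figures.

18.37

atomic unit of time: τ_au = (4πε₀)²ℏ³/(m_e e⁴) = 2.423 × 10⁻¹⁷ s.
4.45 × 10⁻¹⁶ / 2.423 × 10⁻¹⁷ = 18.37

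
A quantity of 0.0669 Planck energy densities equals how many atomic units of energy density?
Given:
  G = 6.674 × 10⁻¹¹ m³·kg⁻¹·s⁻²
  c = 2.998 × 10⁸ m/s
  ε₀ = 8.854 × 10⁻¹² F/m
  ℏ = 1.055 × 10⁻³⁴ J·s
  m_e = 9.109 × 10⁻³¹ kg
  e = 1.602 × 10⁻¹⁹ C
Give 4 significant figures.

1.058 × 10⁹⁹

Planck energy density: u_P = c⁷/(ℏG²) = 4.632 × 10¹¹³ J/m³
atomic unit of energy density: u_au = E_h/a₀³ = m_e⁴e¹⁰/((4πε₀)⁵ℏ⁸) = 2.929 × 10¹³ J/m³
0.0669 × 4.632 × 10¹¹³ / 2.929 × 10¹³ = 1.058 × 10⁹⁹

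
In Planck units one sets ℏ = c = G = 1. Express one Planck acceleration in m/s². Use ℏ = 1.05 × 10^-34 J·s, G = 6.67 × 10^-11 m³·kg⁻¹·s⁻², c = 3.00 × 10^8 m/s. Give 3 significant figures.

a_P = √(c⁷/(ℏG))
  = √(3.12 × 10^103)
  = 5.59 × 10^51 m/s²

5.59 × 10^51 m/s²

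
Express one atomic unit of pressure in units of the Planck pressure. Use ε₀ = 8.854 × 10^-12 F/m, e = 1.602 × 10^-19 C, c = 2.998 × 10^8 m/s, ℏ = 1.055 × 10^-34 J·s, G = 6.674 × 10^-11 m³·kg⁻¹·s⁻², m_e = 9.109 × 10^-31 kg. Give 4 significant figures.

atomic unit of pressure: P_au = E_h/a₀³ = m_e⁴e¹⁰/((4πε₀)⁵ℏ⁸) = 2.929 × 10^13 Pa
Planck pressure: p_P = c⁷/(ℏG²) = 4.632 × 10^113 Pa
ratio = 2.929 × 10^13 / 4.632 × 10^113 = 6.323 × 10^-101

6.323 × 10^-101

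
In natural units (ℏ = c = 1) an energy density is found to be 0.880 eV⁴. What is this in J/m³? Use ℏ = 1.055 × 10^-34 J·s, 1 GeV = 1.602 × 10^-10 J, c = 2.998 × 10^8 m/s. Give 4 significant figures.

[E]/[L]³ = [E]⁴/(ℏc)³; restore (ℏc)⁻³.
1 GeV⁴ → 1/(ℏc)³ × (1 GeV in J)⁴ = 2.082 × 10^37 J/m³.
Convert the energy scale: 0.880 eV⁴ = 8.80 × 10^-37 GeV⁴.
Result: 8.80 × 10^-37 × 2.082 × 10^37 = 18.32 J/m³.

18.32 J/m³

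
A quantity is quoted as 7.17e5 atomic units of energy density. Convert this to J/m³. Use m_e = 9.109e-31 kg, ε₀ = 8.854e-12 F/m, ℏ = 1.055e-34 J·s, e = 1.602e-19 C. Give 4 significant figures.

2.100e19 J/m³

One atomic unit of energy density: u_au = E_h/a₀³ = m_e⁴e¹⁰/((4πε₀)⁵ℏ⁸) = 2.929e13 J/m³.
7.17e5 × 2.929e13 J/m³ = 2.100e19 J/m³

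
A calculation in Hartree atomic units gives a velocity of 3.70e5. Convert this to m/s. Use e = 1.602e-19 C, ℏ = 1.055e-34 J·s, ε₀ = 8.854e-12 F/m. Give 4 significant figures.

8.090e11 m/s

One atomic unit of velocity: v_au = e²/(4πε₀ℏ) = 2.186e6 m/s.
3.70e5 × 2.186e6 m/s = 8.090e11 m/s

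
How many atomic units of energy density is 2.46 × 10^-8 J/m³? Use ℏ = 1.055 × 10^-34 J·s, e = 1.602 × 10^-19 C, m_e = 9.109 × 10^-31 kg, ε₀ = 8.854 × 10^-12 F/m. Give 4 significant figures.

8.398 × 10^-22

atomic unit of energy density: u_au = E_h/a₀³ = m_e⁴e¹⁰/((4πε₀)⁵ℏ⁸) = 2.929 × 10^13 J/m³.
2.46 × 10^-8 / 2.929 × 10^13 = 8.398 × 10^-22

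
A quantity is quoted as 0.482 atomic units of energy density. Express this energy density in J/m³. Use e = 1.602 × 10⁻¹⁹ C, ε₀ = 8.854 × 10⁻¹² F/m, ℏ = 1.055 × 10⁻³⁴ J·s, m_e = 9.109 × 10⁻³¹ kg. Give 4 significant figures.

1.412 × 10¹³ J/m³

One atomic unit of energy density: u_au = E_h/a₀³ = m_e⁴e¹⁰/((4πε₀)⁵ℏ⁸) = 2.929 × 10¹³ J/m³.
0.482 × 2.929 × 10¹³ J/m³ = 1.412 × 10¹³ J/m³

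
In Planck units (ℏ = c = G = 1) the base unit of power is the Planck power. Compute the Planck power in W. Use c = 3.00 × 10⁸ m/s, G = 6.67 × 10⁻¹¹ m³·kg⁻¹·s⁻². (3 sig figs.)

P_P = c⁵/G
  = 2.43 × 10⁴² / 6.67 × 10⁻¹¹
  = 3.64 × 10⁵² W

3.64 × 10⁵² W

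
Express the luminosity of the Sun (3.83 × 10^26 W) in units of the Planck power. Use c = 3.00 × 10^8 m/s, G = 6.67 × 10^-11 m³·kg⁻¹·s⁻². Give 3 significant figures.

1.05 × 10^-26

Planck power: P_P = c⁵/G = 3.64 × 10^52 W.
3.83 × 10^26 / 3.64 × 10^52 = 1.05 × 10^-26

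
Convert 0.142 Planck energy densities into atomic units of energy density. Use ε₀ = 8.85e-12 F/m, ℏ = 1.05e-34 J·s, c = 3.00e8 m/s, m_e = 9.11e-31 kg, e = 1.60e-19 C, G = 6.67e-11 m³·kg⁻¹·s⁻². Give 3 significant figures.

Planck energy density: u_P = c⁷/(ℏG²) = 4.68e113 J/m³
atomic unit of energy density: u_au = E_h/a₀³ = m_e⁴e¹⁰/((4πε₀)⁵ℏ⁸) = 3.01e13 J/m³
0.142 × 4.68e113 / 3.01e13 = 2.21e99

2.21e99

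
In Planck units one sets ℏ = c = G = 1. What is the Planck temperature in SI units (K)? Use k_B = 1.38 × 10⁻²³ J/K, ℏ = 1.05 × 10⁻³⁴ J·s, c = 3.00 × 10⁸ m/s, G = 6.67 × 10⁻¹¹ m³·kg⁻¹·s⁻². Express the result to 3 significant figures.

1.42 × 10³² K

T_P = √(ℏc⁵/G) / k_B
  = √(3.83 × 10¹⁸) × 7.25 × 10²²
  = 1.42 × 10³² K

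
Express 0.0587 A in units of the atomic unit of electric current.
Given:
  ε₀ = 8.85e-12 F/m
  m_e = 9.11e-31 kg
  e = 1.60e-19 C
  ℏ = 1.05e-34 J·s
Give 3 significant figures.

atomic unit of electric current: I_au = e E_h/ℏ = m_e e⁵/((4πε₀)²ℏ³) = 6.67e-3 A.
0.0587 / 6.67e-3 = 8.80

8.80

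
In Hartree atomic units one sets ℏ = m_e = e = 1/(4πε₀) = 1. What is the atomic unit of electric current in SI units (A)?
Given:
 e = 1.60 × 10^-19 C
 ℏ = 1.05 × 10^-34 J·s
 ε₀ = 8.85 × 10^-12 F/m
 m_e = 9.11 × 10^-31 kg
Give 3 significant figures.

I_au = e E_h/ℏ = m_e e⁵/((4πε₀)²ℏ³)
E_h = 4.38 × 10^-18 J
e·E_h/ℏ = 6.67 × 10^-3 A

6.67 × 10^-3 A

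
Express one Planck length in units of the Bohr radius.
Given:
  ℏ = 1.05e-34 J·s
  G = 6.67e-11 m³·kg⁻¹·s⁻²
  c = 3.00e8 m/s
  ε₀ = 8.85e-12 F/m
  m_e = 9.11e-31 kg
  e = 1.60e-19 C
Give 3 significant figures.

3.06e-25

Planck length: ℓ_P = √(ℏG/c³) = 1.61e-35 m
Bohr radius: a₀ = 4πε₀ℏ²/(m_e e²) = 5.26e-11 m
ratio = 1.61e-35 / 5.26e-11 = 3.06e-25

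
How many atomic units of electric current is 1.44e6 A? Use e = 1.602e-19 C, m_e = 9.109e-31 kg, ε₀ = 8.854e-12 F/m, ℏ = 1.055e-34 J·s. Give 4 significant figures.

2.178e8

atomic unit of electric current: I_au = e E_h/ℏ = m_e e⁵/((4πε₀)²ℏ³) = 6.612e-3 A.
1.44e6 / 6.612e-3 = 2.178e8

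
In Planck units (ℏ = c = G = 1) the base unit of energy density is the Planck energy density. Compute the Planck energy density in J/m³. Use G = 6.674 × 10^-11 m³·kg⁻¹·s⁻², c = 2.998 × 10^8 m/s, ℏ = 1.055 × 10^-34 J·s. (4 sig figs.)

u_P = c⁷/(ℏG²)
  = 2.177 × 10^59 / 4.699 × 10^-55
  = 4.632 × 10^113 J/m³

4.632 × 10^113 J/m³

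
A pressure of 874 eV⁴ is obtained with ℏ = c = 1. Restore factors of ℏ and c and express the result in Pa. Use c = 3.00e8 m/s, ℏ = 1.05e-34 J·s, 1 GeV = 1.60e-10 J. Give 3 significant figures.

Pressure is [E]/[L]³ = [E]⁴/(ℏc)³.
1 GeV⁴ → 1/(ℏc)³ × (1 GeV in J)⁴ = 2.10e37 Pa.
Convert the energy scale: 874 eV⁴ = 8.74e-34 GeV⁴.
Result: 8.74e-34 × 2.10e37 = 1.83e4 Pa.

1.83e4 Pa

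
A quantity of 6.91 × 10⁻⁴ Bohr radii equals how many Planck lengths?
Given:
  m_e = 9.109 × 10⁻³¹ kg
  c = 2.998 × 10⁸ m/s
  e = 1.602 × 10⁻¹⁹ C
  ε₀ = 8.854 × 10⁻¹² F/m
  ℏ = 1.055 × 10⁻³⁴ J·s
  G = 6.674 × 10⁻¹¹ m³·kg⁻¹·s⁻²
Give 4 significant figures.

Bohr radius: a₀ = 4πε₀ℏ²/(m_e e²) = 5.297 × 10⁻¹¹ m
Planck length: ℓ_P = √(ℏG/c³) = 1.616 × 10⁻³⁵ m
6.91 × 10⁻⁴ × 5.297 × 10⁻¹¹ / 1.616 × 10⁻³⁵ = 2.264 × 10²¹

2.264 × 10²¹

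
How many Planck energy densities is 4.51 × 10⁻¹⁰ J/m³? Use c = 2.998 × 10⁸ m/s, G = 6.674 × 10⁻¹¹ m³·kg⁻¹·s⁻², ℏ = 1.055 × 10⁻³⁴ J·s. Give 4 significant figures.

9.736 × 10⁻¹²⁴

Planck energy density: u_P = c⁷/(ℏG²) = 4.632 × 10¹¹³ J/m³.
4.51 × 10⁻¹⁰ / 4.632 × 10¹¹³ = 9.736 × 10⁻¹²⁴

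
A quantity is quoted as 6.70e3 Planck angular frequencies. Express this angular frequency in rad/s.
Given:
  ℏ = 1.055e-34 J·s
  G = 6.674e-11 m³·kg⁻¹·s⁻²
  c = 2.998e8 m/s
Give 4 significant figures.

One Planck angular frequency: ω_P = √(c⁵/(ℏG)) = 1.855e43 rad/s.
6.70e3 × 1.855e43 rad/s = 1.243e47 rad/s

1.243e47 rad/s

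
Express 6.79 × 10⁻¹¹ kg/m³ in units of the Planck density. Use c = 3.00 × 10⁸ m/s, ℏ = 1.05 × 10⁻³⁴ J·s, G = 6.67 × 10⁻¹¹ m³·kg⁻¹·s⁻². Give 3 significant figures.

Planck density: ρ_P = c⁵/(ℏG²) = 5.20 × 10⁹⁶ kg/m³.
6.79 × 10⁻¹¹ / 5.20 × 10⁹⁶ = 1.31 × 10⁻¹⁰⁷

1.31 × 10⁻¹⁰⁷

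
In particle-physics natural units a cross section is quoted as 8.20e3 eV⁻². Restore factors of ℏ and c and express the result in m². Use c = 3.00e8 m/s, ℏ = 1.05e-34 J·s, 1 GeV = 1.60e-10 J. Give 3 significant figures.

3.18e-10 m²

Area is [L]² = [E]⁻²·(ℏc)²; restore (ℏc)².
1 GeV⁻² → (ℏc)² × (1 GeV in J)⁻² = 3.88e-32 m².
Convert the energy scale: 8.20e3 eV⁻² = 8.20e21 GeV⁻².
Result: 8.20e21 × 3.88e-32 = 3.18e-10 m².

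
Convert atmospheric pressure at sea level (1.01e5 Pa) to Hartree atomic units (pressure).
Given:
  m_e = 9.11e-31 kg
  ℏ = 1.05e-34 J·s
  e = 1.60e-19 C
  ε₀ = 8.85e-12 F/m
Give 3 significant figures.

atomic unit of pressure: P_au = E_h/a₀³ = m_e⁴e¹⁰/((4πε₀)⁵ℏ⁸) = 3.01e13 Pa.
1.01e5 / 3.01e13 = 3.35e-9

3.35e-9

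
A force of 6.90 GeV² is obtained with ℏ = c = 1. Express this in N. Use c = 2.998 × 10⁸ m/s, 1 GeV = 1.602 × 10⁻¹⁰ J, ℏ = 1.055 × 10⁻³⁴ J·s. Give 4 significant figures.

5.599 × 10⁶ N

Force is [E]/[L] = [E]²/(ℏc); restore (ℏc)⁻¹.
1 GeV² → 1/(ℏc) × (1 GeV in J)² = 8.114 × 10⁵ N.
Result: 6.90 × 8.114 × 10⁵ = 5.599 × 10⁶ N.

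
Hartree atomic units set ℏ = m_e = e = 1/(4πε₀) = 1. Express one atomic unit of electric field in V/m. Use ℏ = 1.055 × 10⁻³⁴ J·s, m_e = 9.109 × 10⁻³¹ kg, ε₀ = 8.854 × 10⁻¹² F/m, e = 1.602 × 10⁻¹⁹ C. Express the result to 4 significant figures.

The unique combination of the constants set to 1 with dimensions of electric field is E_au = E_h/(e a₀) = m_e²e⁵/((4πε₀)³ℏ⁴).
E_h = 4.354 × 10⁻¹⁸ J
a₀ = 5.297 × 10⁻¹¹ m
E_h/(e·a₀) = 5.131 × 10¹¹ V/m

5.131 × 10¹¹ V/m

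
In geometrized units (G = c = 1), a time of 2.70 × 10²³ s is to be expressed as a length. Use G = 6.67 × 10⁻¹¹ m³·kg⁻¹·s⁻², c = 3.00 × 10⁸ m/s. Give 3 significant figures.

8.10 × 10³¹ m

Time → length via c.
2.70 × 10²³ s × (c) = 8.10 × 10³¹ m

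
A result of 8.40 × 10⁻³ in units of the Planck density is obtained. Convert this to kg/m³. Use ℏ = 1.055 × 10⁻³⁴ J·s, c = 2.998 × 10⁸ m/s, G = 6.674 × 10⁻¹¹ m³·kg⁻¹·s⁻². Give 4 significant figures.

One Planck density: ρ_P = c⁵/(ℏG²) = 5.154 × 10⁹⁶ kg/m³.
8.40 × 10⁻³ × 5.154 × 10⁹⁶ kg/m³ = 4.329 × 10⁹⁴ kg/m³

4.329 × 10⁹⁴ kg/m³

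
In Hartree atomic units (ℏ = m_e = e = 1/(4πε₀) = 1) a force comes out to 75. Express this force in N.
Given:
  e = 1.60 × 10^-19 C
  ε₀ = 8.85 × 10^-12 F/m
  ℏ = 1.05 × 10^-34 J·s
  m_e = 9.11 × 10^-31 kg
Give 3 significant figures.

6.25 × 10^-6 N

One atomic unit of force: F_au = E_h/a₀ = m_e²e⁶/((4πε₀)³ℏ⁴) = 8.33 × 10^-8 N.
75 × 8.33 × 10^-8 N = 6.25 × 10^-6 N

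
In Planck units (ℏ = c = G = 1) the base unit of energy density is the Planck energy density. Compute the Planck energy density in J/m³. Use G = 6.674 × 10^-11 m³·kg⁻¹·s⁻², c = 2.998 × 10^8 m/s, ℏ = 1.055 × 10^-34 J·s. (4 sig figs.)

4.632 × 10^113 J/m³

u_P = c⁷/(ℏG²)
  = 2.177 × 10^59 / 4.699 × 10^-55
  = 4.632 × 10^113 J/m³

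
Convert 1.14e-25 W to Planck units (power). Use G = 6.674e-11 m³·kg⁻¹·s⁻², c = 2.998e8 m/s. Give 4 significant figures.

Planck power: P_P = c⁵/G = 3.629e52 W.
1.14e-25 / 3.629e52 = 3.141e-78

3.141e-78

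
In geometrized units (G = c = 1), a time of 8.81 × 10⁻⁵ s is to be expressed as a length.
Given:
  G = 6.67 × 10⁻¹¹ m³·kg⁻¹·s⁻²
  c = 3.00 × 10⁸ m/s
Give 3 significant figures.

2.64 × 10⁴ m

Time → length via c.
8.81 × 10⁻⁵ s × (c) = 2.64 × 10⁴ m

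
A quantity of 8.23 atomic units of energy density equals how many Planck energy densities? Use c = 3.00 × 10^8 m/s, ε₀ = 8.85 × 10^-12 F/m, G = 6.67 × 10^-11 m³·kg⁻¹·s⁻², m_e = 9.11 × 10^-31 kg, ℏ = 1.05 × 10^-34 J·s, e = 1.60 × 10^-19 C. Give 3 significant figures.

atomic unit of energy density: u_au = E_h/a₀³ = m_e⁴e¹⁰/((4πε₀)⁵ℏ⁸) = 3.01 × 10^13 J/m³
Planck energy density: u_P = c⁷/(ℏG²) = 4.68 × 10^113 J/m³
8.23 × 3.01 × 10^13 / 4.68 × 10^113 = 5.30 × 10^-100

5.30 × 10^-100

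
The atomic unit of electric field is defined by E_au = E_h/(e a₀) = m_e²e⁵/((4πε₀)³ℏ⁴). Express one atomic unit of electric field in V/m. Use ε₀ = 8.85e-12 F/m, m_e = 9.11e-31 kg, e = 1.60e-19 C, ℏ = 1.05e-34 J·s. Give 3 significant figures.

5.20e11 V/m

E_au = E_h/(e a₀) = m_e²e⁵/((4πε₀)³ℏ⁴)
E_h = 4.38e-18 J
a₀ = 5.26e-11 m
E_h/(e·a₀) = 5.20e11 V/m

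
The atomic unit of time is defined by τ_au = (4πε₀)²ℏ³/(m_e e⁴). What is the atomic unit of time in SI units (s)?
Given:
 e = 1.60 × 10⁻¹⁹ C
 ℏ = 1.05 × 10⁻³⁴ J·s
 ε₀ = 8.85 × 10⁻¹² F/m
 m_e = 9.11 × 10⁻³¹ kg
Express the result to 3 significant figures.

τ_au = (4πε₀)²ℏ³/(m_e e⁴)
E_h = 4.38 × 10⁻¹⁸ J
ℏ/E_h = 2.40 × 10⁻¹⁷ s

2.40 × 10⁻¹⁷ s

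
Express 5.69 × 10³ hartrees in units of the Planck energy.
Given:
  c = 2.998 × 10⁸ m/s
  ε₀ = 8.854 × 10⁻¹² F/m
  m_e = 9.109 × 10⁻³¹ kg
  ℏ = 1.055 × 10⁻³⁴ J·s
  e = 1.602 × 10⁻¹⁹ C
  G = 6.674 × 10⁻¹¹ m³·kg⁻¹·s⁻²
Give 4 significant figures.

1.266 × 10⁻²³

hartree: E_h = m_e e⁴/(4πε₀ℏ)² = 4.354 × 10⁻¹⁸ J
Planck energy: E_P = √(ℏc⁵/G) = 1.957 × 10⁹ J
5.69 × 10³ × 4.354 × 10⁻¹⁸ / 1.957 × 10⁹ = 1.266 × 10⁻²³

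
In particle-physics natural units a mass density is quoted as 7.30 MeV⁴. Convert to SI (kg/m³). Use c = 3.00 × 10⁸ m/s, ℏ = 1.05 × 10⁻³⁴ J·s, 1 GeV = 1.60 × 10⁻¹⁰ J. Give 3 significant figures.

1.70 × 10⁹ kg/m³

Mass density is [E]/(c²[L]³) = [E]⁴/(ℏ³c⁵).
1 GeV⁴ → 1/(ℏ³c⁵) × (1 GeV in J)⁴ = 2.33 × 10²⁰ kg/m³.
Convert the energy scale: 7.30 MeV⁴ = 7.30 × 10⁻¹² GeV⁴.
Result: 7.30 × 10⁻¹² × 2.33 × 10²⁰ = 1.70 × 10⁹ kg/m³.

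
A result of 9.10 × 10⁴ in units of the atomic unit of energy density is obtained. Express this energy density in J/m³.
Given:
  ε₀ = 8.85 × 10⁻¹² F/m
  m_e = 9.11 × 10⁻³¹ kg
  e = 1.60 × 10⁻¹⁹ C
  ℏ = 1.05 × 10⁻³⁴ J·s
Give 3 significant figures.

2.74 × 10¹⁸ J/m³

One atomic unit of energy density: u_au = E_h/a₀³ = m_e⁴e¹⁰/((4πε₀)⁵ℏ⁸) = 3.01 × 10¹³ J/m³.
9.10 × 10⁴ × 3.01 × 10¹³ J/m³ = 2.74 × 10¹⁸ J/m³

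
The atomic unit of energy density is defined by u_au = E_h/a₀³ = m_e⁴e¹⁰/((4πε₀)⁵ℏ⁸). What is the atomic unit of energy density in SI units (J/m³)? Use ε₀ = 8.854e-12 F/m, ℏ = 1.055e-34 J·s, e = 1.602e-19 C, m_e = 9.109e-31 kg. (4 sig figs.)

u_au = E_h/a₀³ = m_e⁴e¹⁰/((4πε₀)⁵ℏ⁸)
E_h = 4.354e-18 J
a₀ = 5.297e-11 m
E_h/a₀³ = 2.929e13 J/m³

2.929e13 J/m³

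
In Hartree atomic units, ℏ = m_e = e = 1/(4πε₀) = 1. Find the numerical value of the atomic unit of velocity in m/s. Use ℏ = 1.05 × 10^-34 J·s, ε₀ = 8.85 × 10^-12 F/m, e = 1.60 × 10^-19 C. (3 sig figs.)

2.19 × 10^6 m/s

The unique combination of the constants set to 1 with dimensions of velocity is v_au = e²/(4πε₀ℏ).
  = 2.56 × 10^-38 / 1.17 × 10^-44
  = 2.19 × 10^6 m/s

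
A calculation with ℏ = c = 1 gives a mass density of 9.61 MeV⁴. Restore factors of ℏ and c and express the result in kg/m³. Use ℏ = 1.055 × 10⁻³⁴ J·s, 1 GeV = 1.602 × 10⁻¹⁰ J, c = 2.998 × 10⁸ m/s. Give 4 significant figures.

Mass density is [E]/(c²[L]³) = [E]⁴/(ℏ³c⁵).
1 GeV⁴ → 1/(ℏ³c⁵) × (1 GeV in J)⁴ = 2.316 × 10²⁰ kg/m³.
Convert the energy scale: 9.61 MeV⁴ = 9.61 × 10⁻¹² GeV⁴.
Result: 9.61 × 10⁻¹² × 2.316 × 10²⁰ = 2.226 × 10⁹ kg/m³.

2.226 × 10⁹ kg/m³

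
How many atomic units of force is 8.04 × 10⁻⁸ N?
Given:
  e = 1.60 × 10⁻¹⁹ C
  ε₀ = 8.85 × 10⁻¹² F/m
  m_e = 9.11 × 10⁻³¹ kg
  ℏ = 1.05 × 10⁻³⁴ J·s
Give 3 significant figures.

atomic unit of force: F_au = E_h/a₀ = m_e²e⁶/((4πε₀)³ℏ⁴) = 8.33 × 10⁻⁸ N.
8.04 × 10⁻⁸ / 8.33 × 10⁻⁸ = 0.965

0.965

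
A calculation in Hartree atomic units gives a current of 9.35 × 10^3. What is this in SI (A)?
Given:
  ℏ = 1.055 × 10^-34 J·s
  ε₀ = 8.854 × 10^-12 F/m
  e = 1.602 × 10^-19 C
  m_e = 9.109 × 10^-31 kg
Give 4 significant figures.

61.82 A

One atomic unit of electric current: I_au = e E_h/ℏ = m_e e⁵/((4πε₀)²ℏ³) = 6.612 × 10^-3 A.
9.35 × 10^3 × 6.612 × 10^-3 A = 61.82 A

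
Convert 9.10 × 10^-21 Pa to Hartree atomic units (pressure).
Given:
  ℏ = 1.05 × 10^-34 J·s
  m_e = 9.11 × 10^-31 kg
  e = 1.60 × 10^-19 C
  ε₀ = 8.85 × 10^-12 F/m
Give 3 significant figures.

3.02 × 10^-34

atomic unit of pressure: P_au = E_h/a₀³ = m_e⁴e¹⁰/((4πε₀)⁵ℏ⁸) = 3.01 × 10^13 Pa.
9.10 × 10^-21 / 3.01 × 10^13 = 3.02 × 10^-34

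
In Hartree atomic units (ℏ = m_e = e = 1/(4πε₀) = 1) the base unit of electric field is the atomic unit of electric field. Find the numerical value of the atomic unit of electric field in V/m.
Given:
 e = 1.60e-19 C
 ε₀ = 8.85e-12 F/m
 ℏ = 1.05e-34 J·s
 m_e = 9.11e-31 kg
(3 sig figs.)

5.20e11 V/m

E_au = E_h/(e a₀) = m_e²e⁵/((4πε₀)³ℏ⁴)
E_h = 4.38e-18 J
a₀ = 5.26e-11 m
E_h/(e·a₀) = 5.20e11 V/m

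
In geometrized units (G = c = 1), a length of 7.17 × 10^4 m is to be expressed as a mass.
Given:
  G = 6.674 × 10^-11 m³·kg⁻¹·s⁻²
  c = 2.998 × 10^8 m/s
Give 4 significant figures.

Length → mass via c²/G.
7.17 × 10^4 m × (c²/G) = 9.656 × 10^31 kg

9.656 × 10^31 kg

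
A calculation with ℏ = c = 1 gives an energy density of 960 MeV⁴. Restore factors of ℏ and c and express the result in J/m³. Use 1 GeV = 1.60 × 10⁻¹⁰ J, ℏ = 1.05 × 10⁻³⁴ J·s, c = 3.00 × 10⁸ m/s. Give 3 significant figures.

2.01 × 10²⁸ J/m³

[E]/[L]³ = [E]⁴/(ℏc)³; restore (ℏc)⁻³.
1 GeV⁴ → 1/(ℏc)³ × (1 GeV in J)⁴ = 2.10 × 10³⁷ J/m³.
Convert the energy scale: 960 MeV⁴ = 9.60 × 10⁻¹⁰ GeV⁴.
Result: 9.60 × 10⁻¹⁰ × 2.10 × 10³⁷ = 2.01 × 10²⁸ J/m³.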